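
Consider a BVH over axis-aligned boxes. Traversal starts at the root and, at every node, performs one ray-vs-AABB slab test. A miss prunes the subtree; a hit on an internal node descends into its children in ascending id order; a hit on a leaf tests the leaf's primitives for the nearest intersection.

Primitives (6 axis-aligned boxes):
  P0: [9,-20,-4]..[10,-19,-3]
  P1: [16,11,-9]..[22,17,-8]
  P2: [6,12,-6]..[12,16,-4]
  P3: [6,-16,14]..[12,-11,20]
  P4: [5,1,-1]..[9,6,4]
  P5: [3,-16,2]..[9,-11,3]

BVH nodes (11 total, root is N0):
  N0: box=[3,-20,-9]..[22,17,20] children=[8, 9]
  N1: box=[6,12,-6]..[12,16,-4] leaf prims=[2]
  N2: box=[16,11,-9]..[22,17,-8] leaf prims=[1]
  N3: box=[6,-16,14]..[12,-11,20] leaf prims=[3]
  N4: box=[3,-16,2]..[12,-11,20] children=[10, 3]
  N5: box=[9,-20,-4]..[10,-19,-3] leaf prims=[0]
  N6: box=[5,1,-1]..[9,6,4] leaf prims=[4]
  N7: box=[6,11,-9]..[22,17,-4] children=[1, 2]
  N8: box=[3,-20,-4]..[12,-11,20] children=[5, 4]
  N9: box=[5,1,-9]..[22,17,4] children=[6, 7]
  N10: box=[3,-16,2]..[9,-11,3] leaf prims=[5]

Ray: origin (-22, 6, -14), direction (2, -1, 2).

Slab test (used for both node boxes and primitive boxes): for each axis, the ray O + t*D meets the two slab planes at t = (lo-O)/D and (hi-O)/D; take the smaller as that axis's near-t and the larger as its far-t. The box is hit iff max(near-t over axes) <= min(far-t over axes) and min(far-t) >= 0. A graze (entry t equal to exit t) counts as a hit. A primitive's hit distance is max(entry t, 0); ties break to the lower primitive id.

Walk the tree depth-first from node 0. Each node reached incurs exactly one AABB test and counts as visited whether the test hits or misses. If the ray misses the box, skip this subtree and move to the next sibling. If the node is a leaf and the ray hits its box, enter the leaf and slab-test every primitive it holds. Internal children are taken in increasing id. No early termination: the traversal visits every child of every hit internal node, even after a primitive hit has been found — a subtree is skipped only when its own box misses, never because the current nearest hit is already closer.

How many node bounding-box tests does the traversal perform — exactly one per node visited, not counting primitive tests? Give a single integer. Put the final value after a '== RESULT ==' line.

Traverse from the root:
N0 x:[25/2,22] y:[-11,26] z:[5/2,17] -> hit [25/2,17], descend [8, 9]
  N8 x:[25/2,17] y:[17,26] z:[5,17] -> hit [17,17], descend [4, 5]
    N4 x:[25/2,17] y:[17,22] z:[8,17] -> hit [17,17], descend [3, 10]
      N3 x:[14,17] y:[17,22] z:[14,17] -> hit [17,17] leaf, test {P3@t=17}
      N10 x:[25/2,31/2] y:[17,22] z:[8,17/2] -> miss, prune
    N5 x:[31/2,16] y:[25,26] z:[5,11/2] -> miss, prune
  N9 x:[27/2,22] y:[-11,5] z:[5/2,9] -> miss, prune

Summary -> nodes [0, 8, 4, 3, 10, 5, 9]; box-tests=7; leaf-entries=1; first=P3

== RESULT ==
7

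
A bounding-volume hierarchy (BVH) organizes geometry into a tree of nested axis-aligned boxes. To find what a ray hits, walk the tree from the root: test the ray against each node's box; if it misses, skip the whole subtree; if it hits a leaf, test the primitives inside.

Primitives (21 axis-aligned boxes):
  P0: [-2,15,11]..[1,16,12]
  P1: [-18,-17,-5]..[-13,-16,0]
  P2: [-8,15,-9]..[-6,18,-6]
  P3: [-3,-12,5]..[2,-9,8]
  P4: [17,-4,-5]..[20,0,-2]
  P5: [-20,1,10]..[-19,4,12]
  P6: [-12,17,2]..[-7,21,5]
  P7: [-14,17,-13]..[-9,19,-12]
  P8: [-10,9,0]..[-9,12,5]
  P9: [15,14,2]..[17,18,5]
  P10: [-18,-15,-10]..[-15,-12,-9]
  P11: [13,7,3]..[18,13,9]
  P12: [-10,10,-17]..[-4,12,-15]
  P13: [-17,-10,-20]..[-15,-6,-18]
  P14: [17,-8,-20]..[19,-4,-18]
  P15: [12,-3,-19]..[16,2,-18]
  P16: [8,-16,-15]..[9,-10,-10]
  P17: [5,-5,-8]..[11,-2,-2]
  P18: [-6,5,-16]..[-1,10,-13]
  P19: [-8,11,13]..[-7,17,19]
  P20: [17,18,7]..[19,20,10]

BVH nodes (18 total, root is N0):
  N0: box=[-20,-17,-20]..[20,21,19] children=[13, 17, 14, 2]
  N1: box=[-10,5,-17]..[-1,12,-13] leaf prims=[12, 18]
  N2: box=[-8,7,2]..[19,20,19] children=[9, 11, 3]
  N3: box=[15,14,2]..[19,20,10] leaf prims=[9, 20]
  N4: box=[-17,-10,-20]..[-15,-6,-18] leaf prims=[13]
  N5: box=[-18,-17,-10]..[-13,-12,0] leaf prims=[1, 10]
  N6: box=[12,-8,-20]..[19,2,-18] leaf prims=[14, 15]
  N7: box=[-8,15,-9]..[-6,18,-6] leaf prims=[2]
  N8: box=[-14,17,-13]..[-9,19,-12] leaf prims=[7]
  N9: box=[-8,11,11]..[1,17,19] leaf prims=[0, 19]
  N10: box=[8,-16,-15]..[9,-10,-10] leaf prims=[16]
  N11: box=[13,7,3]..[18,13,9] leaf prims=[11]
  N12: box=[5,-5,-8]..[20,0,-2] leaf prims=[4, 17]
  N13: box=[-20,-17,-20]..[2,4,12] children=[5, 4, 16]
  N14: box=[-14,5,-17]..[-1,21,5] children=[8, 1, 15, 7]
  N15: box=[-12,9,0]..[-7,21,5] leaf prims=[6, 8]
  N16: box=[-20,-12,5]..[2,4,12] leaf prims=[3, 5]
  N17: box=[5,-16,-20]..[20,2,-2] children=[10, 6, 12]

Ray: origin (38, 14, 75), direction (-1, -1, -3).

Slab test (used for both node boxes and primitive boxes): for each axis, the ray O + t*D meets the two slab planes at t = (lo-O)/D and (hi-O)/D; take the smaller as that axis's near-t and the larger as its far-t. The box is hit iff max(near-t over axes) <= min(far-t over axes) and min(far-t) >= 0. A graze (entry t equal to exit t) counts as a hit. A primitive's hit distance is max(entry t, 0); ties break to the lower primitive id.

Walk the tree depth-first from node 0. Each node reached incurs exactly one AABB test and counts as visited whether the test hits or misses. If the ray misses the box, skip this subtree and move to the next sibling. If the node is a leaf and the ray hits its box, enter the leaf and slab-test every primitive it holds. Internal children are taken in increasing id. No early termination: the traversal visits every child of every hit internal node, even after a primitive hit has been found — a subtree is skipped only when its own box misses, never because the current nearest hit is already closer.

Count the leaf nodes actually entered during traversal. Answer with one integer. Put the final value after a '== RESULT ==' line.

Walk:
N0 x:[18,58] y:[-7,31] z:[56/3,95/3] -> hit [56/3,31], descend [2, 13, 14, 17]
  N2 x:[19,46] y:[-6,7] z:[56/3,73/3] -> miss, prune
  N13 x:[36,58] y:[10,31] z:[21,95/3] -> miss, prune
  N14 x:[39,52] y:[-7,9] z:[70/3,92/3] -> miss, prune
  N17 x:[18,33] y:[12,30] z:[77/3,95/3] -> hit [77/3,30], descend [6, 10, 12]
    N6 x:[19,26] y:[12,22] z:[31,95/3] -> miss, prune
    N10 x:[29,30] y:[24,30] z:[85/3,30] -> hit [29,30] leaf, test {P16@t=29}
    N12 x:[18,33] y:[14,19] z:[77/3,83/3] -> miss, prune

8 AABB tests over nodes [0, 2, 13, 14, 17, 6, 10, 12]; 1 leaf entered; closest P16.

== RESULT ==
1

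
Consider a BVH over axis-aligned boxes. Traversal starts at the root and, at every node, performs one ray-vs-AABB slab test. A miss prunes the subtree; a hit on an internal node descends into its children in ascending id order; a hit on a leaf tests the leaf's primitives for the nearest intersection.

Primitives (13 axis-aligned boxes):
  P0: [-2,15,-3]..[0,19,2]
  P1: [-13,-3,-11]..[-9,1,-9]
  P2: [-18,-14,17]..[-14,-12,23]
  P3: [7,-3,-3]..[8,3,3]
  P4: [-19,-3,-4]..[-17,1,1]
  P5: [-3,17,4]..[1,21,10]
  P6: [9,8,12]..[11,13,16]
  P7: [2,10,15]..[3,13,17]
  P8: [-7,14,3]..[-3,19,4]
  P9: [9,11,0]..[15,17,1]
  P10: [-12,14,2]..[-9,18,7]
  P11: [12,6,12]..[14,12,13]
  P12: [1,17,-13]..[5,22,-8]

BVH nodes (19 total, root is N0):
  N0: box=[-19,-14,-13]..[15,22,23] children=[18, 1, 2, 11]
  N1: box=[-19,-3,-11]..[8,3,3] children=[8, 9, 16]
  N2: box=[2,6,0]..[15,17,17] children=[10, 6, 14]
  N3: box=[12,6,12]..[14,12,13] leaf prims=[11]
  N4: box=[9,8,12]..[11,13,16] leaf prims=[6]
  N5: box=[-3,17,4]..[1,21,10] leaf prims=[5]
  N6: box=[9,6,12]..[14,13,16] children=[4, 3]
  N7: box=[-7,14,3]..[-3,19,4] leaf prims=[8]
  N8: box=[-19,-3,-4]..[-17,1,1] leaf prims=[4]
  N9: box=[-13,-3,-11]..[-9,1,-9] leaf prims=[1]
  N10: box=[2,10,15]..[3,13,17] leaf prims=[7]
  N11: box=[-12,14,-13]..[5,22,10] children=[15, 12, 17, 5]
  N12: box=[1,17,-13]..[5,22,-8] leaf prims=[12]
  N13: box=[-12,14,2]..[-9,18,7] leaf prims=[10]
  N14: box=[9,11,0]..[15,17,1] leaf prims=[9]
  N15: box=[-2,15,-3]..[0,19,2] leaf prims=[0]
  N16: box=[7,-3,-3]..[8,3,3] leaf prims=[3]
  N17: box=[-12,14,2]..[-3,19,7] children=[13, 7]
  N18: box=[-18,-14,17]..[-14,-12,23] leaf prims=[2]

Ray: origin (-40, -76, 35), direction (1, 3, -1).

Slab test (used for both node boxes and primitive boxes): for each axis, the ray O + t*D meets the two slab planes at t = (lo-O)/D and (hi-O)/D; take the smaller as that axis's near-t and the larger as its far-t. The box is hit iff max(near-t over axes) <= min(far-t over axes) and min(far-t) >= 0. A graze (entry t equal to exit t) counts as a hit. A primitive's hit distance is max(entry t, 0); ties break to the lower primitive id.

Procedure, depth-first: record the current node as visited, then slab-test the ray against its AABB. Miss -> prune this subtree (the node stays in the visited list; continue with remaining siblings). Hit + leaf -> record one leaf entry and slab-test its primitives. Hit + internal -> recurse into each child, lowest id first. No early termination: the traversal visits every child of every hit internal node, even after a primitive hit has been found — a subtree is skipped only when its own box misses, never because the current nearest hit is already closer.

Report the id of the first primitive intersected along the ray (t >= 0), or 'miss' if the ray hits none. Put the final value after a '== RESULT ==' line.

Trace the traversal:
N0 x:[21,55] y:[62/3,98/3] z:[12,48] -> hit [21,98/3], descend [1, 2, 11, 18]
  N1 x:[21,48] y:[73/3,79/3] z:[32,46] -> miss, prune
  N2 x:[42,55] y:[82/3,31] z:[18,35] -> miss, prune
  N11 x:[28,45] y:[30,98/3] z:[25,48] -> hit [30,98/3], descend [5, 12, 15, 17]
    N5 x:[37,41] y:[31,97/3] z:[25,31] -> miss, prune
    N12 x:[41,45] y:[31,98/3] z:[43,48] -> miss, prune
    N15 x:[38,40] y:[91/3,95/3] z:[33,38] -> miss, prune
    N17 x:[28,37] y:[30,95/3] z:[28,33] -> hit [30,95/3], descend [7, 13]
      N7 x:[33,37] y:[30,95/3] z:[31,32] -> miss, prune
      N13 x:[28,31] y:[30,94/3] z:[28,33] -> hit [30,31] leaf, test {P10@t=30}
  N18 x:[22,26] y:[62/3,64/3] z:[12,18] -> miss, prune

11 AABB tests over nodes [0, 1, 2, 11, 5, 12, 15, 17, 7, 13, 18]; 1 leaf entered; closest P10.

== RESULT ==
10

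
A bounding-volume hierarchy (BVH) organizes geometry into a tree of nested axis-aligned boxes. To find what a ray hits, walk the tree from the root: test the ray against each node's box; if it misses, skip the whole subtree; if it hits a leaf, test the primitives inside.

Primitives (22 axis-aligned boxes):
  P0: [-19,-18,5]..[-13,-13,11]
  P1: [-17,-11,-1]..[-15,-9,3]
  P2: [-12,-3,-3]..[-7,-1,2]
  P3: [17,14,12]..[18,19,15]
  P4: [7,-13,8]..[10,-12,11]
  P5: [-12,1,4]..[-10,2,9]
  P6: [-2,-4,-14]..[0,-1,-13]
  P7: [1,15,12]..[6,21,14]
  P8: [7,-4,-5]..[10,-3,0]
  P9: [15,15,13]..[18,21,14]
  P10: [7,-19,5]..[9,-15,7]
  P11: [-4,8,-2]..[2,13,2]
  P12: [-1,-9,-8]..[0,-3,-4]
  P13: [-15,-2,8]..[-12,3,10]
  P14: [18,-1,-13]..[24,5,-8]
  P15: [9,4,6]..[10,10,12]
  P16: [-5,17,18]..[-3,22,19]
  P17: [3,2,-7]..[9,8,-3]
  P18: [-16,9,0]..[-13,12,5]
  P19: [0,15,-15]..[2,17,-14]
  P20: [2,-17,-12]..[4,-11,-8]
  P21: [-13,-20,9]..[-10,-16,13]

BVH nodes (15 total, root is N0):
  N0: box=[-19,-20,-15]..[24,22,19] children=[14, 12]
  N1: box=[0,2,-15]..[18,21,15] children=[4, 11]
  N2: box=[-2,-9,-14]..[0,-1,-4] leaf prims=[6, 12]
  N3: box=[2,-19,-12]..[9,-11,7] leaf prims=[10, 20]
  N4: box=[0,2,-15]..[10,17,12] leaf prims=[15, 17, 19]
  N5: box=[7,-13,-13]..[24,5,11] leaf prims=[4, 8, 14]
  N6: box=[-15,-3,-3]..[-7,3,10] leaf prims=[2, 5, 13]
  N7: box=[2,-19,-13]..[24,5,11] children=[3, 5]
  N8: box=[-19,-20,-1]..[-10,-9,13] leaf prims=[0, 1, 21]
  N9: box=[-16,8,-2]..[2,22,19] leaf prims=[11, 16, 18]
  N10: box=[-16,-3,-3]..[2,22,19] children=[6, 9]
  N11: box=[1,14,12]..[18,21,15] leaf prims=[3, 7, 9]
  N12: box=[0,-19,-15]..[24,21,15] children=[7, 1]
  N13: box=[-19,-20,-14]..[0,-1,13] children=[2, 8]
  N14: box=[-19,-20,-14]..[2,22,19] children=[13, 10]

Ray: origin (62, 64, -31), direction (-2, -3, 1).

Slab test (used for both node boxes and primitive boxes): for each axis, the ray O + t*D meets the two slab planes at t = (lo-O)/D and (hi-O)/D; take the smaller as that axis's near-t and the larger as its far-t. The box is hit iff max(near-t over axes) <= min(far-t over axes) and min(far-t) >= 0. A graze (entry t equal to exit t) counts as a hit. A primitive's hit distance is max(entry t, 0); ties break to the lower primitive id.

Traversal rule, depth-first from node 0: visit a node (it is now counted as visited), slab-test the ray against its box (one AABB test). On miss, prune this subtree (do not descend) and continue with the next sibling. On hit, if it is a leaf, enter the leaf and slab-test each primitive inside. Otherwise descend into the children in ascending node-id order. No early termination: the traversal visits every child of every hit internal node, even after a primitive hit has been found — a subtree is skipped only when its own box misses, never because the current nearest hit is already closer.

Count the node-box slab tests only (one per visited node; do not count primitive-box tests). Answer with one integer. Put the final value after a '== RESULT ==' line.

Trace the traversal:
N0 x:[19,81/2] y:[14,28] z:[16,50] -> hit [19,28], descend [12, 14]
  N12 x:[19,31] y:[43/3,83/3] z:[16,46] -> hit [19,83/3], descend [1, 7]
    N1 x:[22,31] y:[43/3,62/3] z:[16,46] -> miss, prune
    N7 x:[19,30] y:[59/3,83/3] z:[18,42] -> hit [59/3,83/3], descend [3, 5]
      N3 x:[53/2,30] y:[25,83/3] z:[19,38] -> hit [53/2,83/3] leaf, test {P10(miss), P20(miss)}
      N5 x:[19,55/2] y:[59/3,77/3] z:[18,42] -> hit [59/3,77/3] leaf, test {P4(miss), P8(miss), P14@t=59/3}
  N14 x:[30,81/2] y:[14,28] z:[17,50] -> miss, prune

Visited [0, 12, 1, 7, 3, 5, 14]. Tests: 7 box, 2 leaf. Nearest: P14.

== RESULT ==
7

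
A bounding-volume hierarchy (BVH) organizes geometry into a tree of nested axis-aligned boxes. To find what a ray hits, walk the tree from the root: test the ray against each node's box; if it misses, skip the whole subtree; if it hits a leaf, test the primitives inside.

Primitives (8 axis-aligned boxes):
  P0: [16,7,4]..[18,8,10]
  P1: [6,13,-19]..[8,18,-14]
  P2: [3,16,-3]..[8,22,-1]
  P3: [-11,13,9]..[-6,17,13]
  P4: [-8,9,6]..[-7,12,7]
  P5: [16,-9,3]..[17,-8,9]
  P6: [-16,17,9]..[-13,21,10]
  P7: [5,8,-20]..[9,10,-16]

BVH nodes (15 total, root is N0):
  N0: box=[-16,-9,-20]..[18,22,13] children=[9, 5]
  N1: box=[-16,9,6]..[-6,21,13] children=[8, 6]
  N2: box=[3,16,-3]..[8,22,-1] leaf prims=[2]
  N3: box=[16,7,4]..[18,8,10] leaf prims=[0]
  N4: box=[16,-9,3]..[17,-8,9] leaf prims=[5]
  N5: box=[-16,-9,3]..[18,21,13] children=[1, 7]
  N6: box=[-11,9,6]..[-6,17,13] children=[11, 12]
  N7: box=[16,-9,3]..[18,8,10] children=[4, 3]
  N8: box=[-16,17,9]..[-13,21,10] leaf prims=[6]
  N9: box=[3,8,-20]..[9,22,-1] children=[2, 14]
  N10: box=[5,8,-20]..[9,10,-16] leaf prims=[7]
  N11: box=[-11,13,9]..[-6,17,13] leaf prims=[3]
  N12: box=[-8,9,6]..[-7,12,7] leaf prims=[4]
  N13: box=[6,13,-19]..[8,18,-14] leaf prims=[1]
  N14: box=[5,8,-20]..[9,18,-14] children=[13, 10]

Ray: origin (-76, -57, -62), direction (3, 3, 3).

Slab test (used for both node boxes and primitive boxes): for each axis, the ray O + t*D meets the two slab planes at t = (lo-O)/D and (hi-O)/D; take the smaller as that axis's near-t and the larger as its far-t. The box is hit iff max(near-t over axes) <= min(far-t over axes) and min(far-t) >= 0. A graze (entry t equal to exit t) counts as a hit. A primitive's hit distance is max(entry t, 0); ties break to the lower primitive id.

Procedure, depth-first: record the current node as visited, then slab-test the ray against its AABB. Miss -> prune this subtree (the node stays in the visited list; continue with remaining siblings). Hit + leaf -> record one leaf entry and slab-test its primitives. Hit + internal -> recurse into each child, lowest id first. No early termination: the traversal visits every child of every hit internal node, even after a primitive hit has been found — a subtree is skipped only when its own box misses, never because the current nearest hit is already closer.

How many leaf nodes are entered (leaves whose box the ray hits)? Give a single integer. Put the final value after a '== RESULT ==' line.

Trace the traversal:
N0 x:[20,94/3] y:[16,79/3] z:[14,25] -> hit [20,25], descend [5, 9]
  N5 x:[20,94/3] y:[16,26] z:[65/3,25] -> hit [65/3,25], descend [1, 7]
    N1 x:[20,70/3] y:[22,26] z:[68/3,25] -> hit [68/3,70/3], descend [6, 8]
      N6 x:[65/3,70/3] y:[22,74/3] z:[68/3,25] -> hit [68/3,70/3], descend [11, 12]
        N11 x:[65/3,70/3] y:[70/3,74/3] z:[71/3,25] -> miss, prune
        N12 x:[68/3,23] y:[22,23] z:[68/3,23] -> hit [68/3,23] leaf, test {P4@t=68/3}
      N8 x:[20,21] y:[74/3,26] z:[71/3,24] -> miss, prune
    N7 x:[92/3,94/3] y:[16,65/3] z:[65/3,24] -> miss, prune
  N9 x:[79/3,85/3] y:[65/3,79/3] z:[14,61/3] -> miss, prune

order=[0, 5, 1, 6, 11, 12, 8, 7, 9]  |boxes|=9  |leaves|=1  hit=P4

== RESULT ==
1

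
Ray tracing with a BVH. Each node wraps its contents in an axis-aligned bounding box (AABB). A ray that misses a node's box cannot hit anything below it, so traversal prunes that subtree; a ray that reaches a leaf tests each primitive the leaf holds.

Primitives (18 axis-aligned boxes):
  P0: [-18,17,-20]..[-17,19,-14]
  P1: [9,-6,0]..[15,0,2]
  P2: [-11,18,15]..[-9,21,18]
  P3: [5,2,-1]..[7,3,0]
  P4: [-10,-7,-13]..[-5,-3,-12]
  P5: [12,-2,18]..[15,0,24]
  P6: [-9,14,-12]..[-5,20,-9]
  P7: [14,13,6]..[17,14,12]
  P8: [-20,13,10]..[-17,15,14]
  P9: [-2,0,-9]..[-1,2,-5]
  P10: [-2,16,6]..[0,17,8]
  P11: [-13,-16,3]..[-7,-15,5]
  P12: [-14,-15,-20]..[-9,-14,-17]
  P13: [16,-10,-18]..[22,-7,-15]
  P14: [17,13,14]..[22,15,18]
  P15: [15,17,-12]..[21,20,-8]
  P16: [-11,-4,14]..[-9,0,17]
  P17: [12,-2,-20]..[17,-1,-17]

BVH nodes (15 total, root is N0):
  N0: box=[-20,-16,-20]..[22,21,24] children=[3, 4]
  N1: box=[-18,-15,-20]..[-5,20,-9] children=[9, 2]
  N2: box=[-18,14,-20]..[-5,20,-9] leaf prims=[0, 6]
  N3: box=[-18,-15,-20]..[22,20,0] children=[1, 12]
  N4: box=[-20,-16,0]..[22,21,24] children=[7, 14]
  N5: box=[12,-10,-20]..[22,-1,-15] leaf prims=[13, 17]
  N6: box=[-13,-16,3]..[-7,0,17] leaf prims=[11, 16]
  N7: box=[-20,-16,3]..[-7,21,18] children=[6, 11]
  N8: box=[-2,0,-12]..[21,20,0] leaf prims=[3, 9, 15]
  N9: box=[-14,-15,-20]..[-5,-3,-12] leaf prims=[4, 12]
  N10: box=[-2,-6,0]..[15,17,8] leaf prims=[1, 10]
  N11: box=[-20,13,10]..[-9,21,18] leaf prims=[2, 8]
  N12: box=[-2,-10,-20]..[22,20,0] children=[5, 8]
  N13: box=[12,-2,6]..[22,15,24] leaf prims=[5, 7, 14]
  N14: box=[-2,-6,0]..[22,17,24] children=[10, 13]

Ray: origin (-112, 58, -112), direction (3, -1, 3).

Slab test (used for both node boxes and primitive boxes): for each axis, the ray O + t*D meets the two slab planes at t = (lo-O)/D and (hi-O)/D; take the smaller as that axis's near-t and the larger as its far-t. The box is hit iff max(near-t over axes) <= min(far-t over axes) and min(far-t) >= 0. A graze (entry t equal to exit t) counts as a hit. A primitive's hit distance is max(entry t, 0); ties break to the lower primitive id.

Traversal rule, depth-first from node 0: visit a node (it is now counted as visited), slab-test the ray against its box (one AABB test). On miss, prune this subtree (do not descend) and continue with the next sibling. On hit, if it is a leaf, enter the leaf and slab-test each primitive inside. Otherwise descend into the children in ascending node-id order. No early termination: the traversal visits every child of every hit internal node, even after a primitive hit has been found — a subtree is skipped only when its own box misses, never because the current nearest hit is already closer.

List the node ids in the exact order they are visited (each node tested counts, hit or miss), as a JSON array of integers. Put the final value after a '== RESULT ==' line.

Trace the traversal:
N0 x:[92/3,134/3] y:[37,74] z:[92/3,136/3] -> hit [37,134/3], descend [3, 4]
  N3 x:[94/3,134/3] y:[38,73] z:[92/3,112/3] -> miss, prune
  N4 x:[92/3,134/3] y:[37,74] z:[112/3,136/3] -> hit [112/3,134/3], descend [7, 14]
    N7 x:[92/3,35] y:[37,74] z:[115/3,130/3] -> miss, prune
    N14 x:[110/3,134/3] y:[41,64] z:[112/3,136/3] -> hit [41,134/3], descend [10, 13]
      N10 x:[110/3,127/3] y:[41,64] z:[112/3,40] -> miss, prune
      N13 x:[124/3,134/3] y:[43,60] z:[118/3,136/3] -> hit [43,134/3] leaf, test {P5(miss), P7(miss), P14@t=43}

order=[0, 3, 4, 7, 14, 10, 13]  |boxes|=7  |leaves|=1  hit=P14

== RESULT ==
[0, 3, 4, 7, 14, 10, 13]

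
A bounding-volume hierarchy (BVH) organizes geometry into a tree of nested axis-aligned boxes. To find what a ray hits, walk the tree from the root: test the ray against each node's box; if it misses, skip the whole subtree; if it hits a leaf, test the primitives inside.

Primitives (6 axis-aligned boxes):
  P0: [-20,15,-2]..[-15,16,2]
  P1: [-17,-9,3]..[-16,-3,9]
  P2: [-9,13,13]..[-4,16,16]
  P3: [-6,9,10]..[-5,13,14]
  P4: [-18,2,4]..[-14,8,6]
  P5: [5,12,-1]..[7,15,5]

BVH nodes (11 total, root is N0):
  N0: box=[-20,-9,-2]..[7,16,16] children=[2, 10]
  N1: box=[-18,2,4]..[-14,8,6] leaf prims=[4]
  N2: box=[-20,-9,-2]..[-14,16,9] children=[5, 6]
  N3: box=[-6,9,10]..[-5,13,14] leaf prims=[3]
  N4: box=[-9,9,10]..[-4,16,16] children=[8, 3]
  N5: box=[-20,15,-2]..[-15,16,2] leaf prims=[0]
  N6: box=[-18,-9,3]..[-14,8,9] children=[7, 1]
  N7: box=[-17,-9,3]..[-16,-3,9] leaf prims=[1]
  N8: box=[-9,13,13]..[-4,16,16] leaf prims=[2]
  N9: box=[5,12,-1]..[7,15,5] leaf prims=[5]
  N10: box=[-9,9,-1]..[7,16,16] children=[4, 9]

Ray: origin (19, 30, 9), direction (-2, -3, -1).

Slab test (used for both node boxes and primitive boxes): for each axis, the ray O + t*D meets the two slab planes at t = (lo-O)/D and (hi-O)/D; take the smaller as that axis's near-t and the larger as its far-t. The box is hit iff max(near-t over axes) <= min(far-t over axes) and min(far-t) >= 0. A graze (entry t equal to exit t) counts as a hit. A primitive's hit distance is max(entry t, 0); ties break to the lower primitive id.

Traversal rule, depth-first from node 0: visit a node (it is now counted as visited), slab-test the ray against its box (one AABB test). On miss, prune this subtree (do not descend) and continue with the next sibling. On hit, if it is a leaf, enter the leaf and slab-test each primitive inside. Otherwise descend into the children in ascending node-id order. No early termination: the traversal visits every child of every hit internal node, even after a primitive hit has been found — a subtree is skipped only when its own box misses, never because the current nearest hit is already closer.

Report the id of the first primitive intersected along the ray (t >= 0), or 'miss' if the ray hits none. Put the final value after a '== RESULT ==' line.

Walk:
N0 x:[6,39/2] y:[14/3,13] z:[-7,11] -> hit [6,11], descend [2, 10]
  N2 x:[33/2,39/2] y:[14/3,13] z:[0,11] -> miss, prune
  N10 x:[6,14] y:[14/3,7] z:[-7,10] -> hit [6,7], descend [4, 9]
    N4 x:[23/2,14] y:[14/3,7] z:[-7,-1] -> miss, prune
    N9 x:[6,7] y:[5,6] z:[4,10] -> hit [6,6] leaf, test {P5@t=6}

Summary -> nodes [0, 2, 10, 4, 9]; box-tests=5; leaf-entries=1; first=P5

== RESULT ==
5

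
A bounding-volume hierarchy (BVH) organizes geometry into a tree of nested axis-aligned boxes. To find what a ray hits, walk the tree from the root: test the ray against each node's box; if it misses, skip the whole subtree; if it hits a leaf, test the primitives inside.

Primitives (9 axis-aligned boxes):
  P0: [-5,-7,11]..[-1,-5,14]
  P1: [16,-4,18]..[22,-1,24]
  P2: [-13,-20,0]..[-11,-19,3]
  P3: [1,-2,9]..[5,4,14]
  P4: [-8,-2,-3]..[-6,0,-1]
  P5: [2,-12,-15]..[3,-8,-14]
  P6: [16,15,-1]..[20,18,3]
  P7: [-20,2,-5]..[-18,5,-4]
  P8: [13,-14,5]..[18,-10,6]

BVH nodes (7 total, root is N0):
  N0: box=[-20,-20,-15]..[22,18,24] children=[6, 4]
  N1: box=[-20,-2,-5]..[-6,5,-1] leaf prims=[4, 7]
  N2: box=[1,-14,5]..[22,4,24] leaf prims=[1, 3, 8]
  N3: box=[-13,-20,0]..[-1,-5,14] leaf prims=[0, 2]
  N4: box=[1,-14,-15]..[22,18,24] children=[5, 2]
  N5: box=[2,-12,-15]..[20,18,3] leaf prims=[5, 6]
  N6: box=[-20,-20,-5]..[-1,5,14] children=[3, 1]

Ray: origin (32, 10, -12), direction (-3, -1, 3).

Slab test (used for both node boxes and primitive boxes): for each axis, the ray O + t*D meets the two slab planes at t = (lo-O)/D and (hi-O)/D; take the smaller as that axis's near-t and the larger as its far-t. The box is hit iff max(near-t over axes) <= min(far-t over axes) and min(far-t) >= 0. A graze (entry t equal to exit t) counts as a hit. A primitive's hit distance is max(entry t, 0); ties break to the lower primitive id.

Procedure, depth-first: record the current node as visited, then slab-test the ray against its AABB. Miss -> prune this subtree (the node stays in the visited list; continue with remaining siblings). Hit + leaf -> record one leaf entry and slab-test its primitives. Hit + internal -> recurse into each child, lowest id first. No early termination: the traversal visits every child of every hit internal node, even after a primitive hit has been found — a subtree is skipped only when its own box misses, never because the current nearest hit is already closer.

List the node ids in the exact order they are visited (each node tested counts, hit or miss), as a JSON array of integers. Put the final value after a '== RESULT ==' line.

Trace the traversal:
N0 x:[10/3,52/3] y:[-8,30] z:[-1,12] -> hit [10/3,12], descend [4, 6]
  N4 x:[10/3,31/3] y:[-8,24] z:[-1,12] -> hit [10/3,31/3], descend [2, 5]
    N2 x:[10/3,31/3] y:[6,24] z:[17/3,12] -> hit [6,31/3] leaf, test {P1(miss), P3(miss), P8(miss)}
    N5 x:[4,10] y:[-8,22] z:[-1,5] -> hit [4,5] leaf, test {P5(miss), P6(miss)}
  N6 x:[11,52/3] y:[5,30] z:[7/3,26/3] -> miss, prune

5 AABB tests over nodes [0, 4, 2, 5, 6]; 2 leaves entered; closest miss.

== RESULT ==
[0, 4, 2, 5, 6]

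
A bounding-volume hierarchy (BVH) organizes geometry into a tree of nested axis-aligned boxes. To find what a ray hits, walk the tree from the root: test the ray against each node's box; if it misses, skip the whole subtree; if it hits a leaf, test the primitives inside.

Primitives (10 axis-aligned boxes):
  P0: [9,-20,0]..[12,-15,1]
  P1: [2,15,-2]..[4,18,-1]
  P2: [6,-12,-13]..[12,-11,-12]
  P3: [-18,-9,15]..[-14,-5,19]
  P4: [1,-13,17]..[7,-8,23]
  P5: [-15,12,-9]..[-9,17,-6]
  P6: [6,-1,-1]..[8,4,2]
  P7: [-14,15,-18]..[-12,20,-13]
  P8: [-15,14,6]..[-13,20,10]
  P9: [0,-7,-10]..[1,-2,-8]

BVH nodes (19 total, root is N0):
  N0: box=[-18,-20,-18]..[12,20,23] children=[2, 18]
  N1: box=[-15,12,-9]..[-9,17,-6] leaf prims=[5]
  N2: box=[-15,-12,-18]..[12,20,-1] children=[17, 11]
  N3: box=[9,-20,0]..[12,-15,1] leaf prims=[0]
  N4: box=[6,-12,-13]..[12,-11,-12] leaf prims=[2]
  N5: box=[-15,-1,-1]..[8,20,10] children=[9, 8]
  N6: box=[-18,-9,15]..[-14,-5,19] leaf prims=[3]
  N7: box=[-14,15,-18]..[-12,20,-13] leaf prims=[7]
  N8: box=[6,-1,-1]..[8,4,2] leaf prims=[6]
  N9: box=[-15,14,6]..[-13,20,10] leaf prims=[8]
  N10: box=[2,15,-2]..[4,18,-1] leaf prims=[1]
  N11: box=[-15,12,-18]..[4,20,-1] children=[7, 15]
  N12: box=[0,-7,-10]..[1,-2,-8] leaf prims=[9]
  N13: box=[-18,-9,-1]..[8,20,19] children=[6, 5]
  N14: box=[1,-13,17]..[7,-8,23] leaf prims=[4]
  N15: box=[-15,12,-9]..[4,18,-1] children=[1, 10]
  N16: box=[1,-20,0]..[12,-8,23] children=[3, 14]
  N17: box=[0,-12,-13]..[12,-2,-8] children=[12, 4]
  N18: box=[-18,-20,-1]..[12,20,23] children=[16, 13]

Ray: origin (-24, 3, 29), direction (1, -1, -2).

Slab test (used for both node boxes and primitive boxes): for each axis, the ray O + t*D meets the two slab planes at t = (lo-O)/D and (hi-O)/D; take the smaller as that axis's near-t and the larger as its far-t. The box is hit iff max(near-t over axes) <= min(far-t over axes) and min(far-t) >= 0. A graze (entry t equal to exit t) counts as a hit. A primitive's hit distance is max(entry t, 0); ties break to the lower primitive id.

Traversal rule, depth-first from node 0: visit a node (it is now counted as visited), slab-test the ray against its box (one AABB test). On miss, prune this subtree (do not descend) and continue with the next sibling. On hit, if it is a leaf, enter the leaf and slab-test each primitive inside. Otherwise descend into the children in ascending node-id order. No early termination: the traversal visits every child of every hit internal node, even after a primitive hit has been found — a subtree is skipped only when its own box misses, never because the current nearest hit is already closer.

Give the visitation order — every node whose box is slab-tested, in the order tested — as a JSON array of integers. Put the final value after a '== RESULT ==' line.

Walk:
N0 x:[6,36] y:[-17,23] z:[3,47/2] -> hit [6,23], descend [2, 18]
  N2 x:[9,36] y:[-17,15] z:[15,47/2] -> hit [15,15], descend [11, 17]
    N11 x:[9,28] y:[-17,-9] z:[15,47/2] -> miss, prune
    N17 x:[24,36] y:[5,15] z:[37/2,21] -> miss, prune
  N18 x:[6,36] y:[-17,23] z:[3,15] -> hit [6,15], descend [13, 16]
    N13 x:[6,32] y:[-17,12] z:[5,15] -> hit [6,12], descend [5, 6]
      N5 x:[9,32] y:[-17,4] z:[19/2,15] -> miss, prune
      N6 x:[6,10] y:[8,12] z:[5,7] -> miss, prune
    N16 x:[25,36] y:[11,23] z:[3,29/2] -> miss, prune

Summary -> nodes [0, 2, 11, 17, 18, 13, 5, 6, 16]; box-tests=9; leaf-entries=0; first=miss

== RESULT ==
[0, 2, 11, 17, 18, 13, 5, 6, 16]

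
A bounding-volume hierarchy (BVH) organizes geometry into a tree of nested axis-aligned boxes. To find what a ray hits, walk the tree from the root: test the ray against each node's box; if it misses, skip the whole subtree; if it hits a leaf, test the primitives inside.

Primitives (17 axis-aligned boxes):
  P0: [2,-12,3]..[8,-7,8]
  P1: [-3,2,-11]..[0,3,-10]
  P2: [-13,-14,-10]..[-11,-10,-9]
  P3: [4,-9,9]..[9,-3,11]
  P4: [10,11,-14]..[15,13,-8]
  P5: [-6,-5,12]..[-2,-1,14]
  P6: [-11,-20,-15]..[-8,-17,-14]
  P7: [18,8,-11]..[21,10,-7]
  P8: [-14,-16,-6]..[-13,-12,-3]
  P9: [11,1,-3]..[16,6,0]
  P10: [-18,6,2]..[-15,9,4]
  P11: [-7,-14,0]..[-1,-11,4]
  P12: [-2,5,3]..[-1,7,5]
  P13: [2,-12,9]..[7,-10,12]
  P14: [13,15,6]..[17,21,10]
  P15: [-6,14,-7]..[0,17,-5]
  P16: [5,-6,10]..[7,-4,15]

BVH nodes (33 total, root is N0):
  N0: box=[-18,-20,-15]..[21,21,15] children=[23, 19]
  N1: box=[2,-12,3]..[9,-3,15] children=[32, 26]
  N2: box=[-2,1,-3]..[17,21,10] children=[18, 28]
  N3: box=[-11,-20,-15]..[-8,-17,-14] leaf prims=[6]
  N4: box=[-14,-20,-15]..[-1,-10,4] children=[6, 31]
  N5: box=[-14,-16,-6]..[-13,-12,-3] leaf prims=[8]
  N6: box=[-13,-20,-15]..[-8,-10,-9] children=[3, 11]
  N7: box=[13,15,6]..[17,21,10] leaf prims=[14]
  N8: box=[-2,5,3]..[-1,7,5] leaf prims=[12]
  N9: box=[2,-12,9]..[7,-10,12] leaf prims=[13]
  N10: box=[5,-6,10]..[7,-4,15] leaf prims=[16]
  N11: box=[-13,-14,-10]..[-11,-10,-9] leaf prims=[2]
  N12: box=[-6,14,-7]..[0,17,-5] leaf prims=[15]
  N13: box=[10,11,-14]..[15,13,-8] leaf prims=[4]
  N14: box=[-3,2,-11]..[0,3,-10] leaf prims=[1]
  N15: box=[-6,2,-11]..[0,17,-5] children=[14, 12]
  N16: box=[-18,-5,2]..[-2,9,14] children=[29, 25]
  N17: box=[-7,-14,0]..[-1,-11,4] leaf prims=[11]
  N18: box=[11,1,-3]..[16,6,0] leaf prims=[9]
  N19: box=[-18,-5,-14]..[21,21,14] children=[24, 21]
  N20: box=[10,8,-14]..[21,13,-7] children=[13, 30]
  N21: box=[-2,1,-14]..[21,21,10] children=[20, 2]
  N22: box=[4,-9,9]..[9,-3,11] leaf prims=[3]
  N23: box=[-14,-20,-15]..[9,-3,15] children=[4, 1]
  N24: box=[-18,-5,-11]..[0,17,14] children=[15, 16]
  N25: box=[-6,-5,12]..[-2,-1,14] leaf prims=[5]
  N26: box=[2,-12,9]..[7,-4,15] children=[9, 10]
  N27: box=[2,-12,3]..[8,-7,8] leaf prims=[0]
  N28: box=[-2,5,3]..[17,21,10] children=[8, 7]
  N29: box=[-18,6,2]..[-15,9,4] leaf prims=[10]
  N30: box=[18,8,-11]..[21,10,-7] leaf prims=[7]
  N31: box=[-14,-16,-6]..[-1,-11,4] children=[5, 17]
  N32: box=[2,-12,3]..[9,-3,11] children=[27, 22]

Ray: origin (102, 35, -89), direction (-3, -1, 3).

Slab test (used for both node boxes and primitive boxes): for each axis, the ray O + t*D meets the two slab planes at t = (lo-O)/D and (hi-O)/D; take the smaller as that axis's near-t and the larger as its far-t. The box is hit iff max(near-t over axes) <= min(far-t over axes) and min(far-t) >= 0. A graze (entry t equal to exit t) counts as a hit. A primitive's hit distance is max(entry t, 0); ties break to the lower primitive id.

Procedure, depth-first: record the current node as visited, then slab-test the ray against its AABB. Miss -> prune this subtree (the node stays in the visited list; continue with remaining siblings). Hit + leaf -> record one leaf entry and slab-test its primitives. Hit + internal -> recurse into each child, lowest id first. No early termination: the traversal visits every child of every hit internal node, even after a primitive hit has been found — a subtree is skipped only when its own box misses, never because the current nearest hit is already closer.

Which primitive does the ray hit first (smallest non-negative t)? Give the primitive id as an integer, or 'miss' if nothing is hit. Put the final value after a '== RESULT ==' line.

Traverse from the root:
N0 x:[27,40] y:[14,55] z:[74/3,104/3] -> hit [27,104/3], descend [19, 23]
  N19 x:[27,40] y:[14,40] z:[25,103/3] -> hit [27,103/3], descend [21, 24]
    N21 x:[27,104/3] y:[14,34] z:[25,33] -> hit [27,33], descend [2, 20]
      N2 x:[85/3,104/3] y:[14,34] z:[86/3,33] -> hit [86/3,33], descend [18, 28]
        N18 x:[86/3,91/3] y:[29,34] z:[86/3,89/3] -> hit [29,89/3] leaf, test {P9@t=29}
        N28 x:[85/3,104/3] y:[14,30] z:[92/3,33] -> miss, prune
      N20 x:[27,92/3] y:[22,27] z:[25,82/3] -> hit [27,27], descend [13, 30]
        N13 x:[29,92/3] y:[22,24] z:[25,27] -> miss, prune
        N30 x:[27,28] y:[25,27] z:[26,82/3] -> hit [27,27] leaf, test {P7@t=27}
    N24 x:[34,40] y:[18,40] z:[26,103/3] -> hit [34,103/3], descend [15, 16]
      N15 x:[34,36] y:[18,33] z:[26,28] -> miss, prune
      N16 x:[104/3,40] y:[26,40] z:[91/3,103/3] -> miss, prune
  N23 x:[31,116/3] y:[38,55] z:[74/3,104/3] -> miss, prune

order=[0, 19, 21, 2, 18, 28, 20, 13, 30, 24, 15, 16, 23]  |boxes|=13  |leaves|=2  hit=P7

== RESULT ==
7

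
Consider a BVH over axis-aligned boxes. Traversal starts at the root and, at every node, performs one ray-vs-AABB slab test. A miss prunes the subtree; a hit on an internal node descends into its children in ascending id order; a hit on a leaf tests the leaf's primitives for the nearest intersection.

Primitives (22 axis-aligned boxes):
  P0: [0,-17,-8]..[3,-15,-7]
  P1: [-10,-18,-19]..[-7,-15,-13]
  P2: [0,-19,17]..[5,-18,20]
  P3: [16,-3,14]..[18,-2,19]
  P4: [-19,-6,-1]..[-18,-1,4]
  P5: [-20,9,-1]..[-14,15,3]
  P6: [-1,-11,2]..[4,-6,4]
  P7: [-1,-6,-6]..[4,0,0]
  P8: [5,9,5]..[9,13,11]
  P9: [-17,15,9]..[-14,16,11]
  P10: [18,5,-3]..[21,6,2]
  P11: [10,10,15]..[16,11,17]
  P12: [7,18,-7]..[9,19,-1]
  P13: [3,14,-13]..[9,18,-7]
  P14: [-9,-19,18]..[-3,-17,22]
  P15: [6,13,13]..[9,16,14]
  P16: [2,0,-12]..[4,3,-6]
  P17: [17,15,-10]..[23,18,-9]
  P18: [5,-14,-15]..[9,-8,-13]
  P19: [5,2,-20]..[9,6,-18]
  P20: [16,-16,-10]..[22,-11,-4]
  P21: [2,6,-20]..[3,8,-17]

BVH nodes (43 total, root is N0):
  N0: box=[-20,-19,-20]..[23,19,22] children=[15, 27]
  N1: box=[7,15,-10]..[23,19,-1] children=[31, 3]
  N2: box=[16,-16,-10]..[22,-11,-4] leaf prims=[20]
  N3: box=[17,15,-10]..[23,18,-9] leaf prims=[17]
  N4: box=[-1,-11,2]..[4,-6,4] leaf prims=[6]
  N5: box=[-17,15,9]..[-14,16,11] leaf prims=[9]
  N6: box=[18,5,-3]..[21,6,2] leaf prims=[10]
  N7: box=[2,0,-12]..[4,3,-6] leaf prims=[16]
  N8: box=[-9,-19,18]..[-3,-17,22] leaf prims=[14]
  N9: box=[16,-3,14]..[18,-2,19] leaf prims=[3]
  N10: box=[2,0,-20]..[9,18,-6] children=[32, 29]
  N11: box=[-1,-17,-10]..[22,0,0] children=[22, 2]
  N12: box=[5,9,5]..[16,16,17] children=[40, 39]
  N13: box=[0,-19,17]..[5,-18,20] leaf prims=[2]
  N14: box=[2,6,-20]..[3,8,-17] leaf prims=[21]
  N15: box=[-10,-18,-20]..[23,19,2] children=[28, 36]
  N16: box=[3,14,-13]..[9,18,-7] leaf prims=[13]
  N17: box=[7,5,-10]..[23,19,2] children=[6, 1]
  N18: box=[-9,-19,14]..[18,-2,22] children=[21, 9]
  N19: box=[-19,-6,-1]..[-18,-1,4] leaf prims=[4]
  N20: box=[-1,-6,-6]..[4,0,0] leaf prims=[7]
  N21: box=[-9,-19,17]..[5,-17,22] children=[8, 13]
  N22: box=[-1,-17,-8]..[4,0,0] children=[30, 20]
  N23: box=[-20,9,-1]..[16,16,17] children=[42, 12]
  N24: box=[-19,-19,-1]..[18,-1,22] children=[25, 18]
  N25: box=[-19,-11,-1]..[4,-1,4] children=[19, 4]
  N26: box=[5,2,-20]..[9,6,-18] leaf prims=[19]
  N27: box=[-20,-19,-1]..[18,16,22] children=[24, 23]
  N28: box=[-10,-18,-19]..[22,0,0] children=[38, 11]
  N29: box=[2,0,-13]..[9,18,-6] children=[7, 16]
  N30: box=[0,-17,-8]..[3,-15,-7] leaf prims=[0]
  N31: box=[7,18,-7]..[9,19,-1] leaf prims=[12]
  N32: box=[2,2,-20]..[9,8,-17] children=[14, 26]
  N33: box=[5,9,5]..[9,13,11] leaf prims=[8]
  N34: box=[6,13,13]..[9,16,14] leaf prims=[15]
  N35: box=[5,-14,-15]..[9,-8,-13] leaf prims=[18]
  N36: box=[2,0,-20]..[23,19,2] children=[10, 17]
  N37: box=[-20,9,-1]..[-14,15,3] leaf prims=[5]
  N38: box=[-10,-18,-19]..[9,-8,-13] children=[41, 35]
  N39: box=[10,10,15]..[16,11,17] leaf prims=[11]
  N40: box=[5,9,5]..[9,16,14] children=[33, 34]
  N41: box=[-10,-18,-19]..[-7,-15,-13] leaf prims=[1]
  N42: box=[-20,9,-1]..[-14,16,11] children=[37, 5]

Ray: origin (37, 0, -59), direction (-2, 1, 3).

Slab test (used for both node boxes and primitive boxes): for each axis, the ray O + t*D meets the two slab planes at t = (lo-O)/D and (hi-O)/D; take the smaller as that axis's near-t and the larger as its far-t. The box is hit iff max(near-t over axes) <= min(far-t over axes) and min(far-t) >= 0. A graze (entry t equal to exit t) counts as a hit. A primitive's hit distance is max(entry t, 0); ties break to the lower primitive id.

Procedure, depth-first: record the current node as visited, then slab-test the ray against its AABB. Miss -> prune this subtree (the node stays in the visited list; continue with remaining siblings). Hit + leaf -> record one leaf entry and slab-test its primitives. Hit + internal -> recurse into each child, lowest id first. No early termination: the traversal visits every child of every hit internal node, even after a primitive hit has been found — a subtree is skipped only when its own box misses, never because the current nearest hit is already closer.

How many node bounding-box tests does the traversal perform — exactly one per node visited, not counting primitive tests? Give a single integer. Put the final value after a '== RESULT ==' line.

Walk:
N0 x:[7,57/2] y:[-19,19] z:[13,27] -> hit [13,19], descend [15, 27]
  N15 x:[7,47/2] y:[-18,19] z:[13,61/3] -> hit [13,19], descend [28, 36]
    N28 x:[15/2,47/2] y:[-18,0] z:[40/3,59/3] -> miss, prune
    N36 x:[7,35/2] y:[0,19] z:[13,61/3] -> hit [13,35/2], descend [10, 17]
      N10 x:[14,35/2] y:[0,18] z:[13,53/3] -> hit [14,35/2], descend [29, 32]
        N29 x:[14,35/2] y:[0,18] z:[46/3,53/3] -> hit [46/3,35/2], descend [7, 16]
          N7 x:[33/2,35/2] y:[0,3] z:[47/3,53/3] -> miss, prune
          N16 x:[14,17] y:[14,18] z:[46/3,52/3] -> hit [46/3,17] leaf, test {P13@t=46/3}
        N32 x:[14,35/2] y:[2,8] z:[13,14] -> miss, prune
      N17 x:[7,15] y:[5,19] z:[49/3,61/3] -> miss, prune
  N27 x:[19/2,57/2] y:[-19,16] z:[58/3,27] -> miss, prune

Summary -> nodes [0, 15, 28, 36, 10, 29, 7, 16, 32, 17, 27]; box-tests=11; leaf-entries=1; first=P13

== RESULT ==
11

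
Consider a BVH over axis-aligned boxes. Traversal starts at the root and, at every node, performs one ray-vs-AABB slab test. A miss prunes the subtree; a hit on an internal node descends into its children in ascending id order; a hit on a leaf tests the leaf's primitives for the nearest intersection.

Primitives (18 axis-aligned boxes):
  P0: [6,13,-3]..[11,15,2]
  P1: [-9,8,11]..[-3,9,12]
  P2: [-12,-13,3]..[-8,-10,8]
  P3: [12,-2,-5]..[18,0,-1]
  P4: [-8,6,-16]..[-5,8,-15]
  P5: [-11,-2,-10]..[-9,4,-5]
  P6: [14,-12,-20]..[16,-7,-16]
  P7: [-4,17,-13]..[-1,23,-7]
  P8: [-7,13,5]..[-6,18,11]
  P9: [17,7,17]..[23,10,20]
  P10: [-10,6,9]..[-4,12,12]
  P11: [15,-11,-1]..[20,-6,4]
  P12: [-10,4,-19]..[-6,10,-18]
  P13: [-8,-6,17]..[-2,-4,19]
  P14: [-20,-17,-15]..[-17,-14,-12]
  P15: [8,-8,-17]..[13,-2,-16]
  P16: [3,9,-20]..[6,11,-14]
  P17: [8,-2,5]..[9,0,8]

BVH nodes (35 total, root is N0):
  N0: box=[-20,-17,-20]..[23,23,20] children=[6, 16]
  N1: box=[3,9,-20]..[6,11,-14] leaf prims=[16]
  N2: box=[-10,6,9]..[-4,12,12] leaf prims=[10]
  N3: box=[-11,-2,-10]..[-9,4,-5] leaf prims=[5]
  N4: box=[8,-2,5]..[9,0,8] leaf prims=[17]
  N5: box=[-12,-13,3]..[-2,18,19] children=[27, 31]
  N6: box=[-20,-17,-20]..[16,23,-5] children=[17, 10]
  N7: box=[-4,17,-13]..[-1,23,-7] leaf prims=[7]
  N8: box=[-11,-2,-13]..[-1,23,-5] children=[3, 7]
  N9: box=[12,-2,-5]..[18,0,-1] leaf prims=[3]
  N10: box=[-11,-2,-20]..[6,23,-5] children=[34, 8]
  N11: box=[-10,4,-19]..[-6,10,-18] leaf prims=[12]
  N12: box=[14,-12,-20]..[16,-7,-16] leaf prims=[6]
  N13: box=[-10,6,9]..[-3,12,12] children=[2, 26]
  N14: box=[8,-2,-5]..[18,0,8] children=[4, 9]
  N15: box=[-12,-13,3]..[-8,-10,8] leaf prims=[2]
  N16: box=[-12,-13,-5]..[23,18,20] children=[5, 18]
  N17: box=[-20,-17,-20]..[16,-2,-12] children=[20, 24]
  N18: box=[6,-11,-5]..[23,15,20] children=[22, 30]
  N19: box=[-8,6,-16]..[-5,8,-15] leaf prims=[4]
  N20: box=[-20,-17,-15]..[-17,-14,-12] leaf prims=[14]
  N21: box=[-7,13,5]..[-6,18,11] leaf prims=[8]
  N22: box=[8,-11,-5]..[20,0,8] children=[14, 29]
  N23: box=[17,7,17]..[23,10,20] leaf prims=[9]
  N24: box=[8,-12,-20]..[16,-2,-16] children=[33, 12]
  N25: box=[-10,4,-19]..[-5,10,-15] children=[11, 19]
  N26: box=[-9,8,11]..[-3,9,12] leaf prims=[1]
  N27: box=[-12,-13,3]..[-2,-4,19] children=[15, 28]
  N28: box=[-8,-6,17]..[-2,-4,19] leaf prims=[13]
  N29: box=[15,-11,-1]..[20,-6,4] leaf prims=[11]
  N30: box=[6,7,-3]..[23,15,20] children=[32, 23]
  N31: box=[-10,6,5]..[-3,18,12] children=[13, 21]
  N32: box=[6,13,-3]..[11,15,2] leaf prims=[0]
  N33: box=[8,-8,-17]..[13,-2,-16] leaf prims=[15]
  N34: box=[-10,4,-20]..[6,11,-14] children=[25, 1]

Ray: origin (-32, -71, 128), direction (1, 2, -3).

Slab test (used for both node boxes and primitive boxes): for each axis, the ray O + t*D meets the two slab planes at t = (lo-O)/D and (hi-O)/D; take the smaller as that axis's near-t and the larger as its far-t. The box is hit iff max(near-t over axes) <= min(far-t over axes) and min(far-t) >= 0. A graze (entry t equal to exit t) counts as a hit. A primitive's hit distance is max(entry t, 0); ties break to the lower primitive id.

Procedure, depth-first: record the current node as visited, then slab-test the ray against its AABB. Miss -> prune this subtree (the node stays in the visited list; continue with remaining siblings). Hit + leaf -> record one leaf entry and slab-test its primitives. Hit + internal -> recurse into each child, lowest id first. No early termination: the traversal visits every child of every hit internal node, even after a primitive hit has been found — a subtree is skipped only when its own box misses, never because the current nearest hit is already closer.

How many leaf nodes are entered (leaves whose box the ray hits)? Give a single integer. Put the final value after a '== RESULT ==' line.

Traverse from the root:
N0 x:[12,55] y:[27,47] z:[36,148/3] -> hit [36,47], descend [6, 16]
  N6 x:[12,48] y:[27,47] z:[133/3,148/3] -> hit [133/3,47], descend [10, 17]
    N10 x:[21,38] y:[69/2,47] z:[133/3,148/3] -> miss, prune
    N17 x:[12,48] y:[27,69/2] z:[140/3,148/3] -> miss, prune
  N16 x:[20,55] y:[29,89/2] z:[36,133/3] -> hit [36,133/3], descend [5, 18]
    N5 x:[20,30] y:[29,89/2] z:[109/3,125/3] -> miss, prune
    N18 x:[38,55] y:[30,43] z:[36,133/3] -> hit [38,43], descend [22, 30]
      N22 x:[40,52] y:[30,71/2] z:[40,133/3] -> miss, prune
      N30 x:[38,55] y:[39,43] z:[36,131/3] -> hit [39,43], descend [23, 32]
        N23 x:[49,55] y:[39,81/2] z:[36,37] -> miss, prune
        N32 x:[38,43] y:[42,43] z:[42,131/3] -> hit [42,43] leaf, test {P0@t=42}

order=[0, 6, 10, 17, 16, 5, 18, 22, 30, 23, 32]  |boxes|=11  |leaves|=1  hit=P0

== RESULT ==
1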